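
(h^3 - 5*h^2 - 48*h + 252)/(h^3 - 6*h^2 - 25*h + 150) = (h^2 + h - 42)/(h^2 - 25)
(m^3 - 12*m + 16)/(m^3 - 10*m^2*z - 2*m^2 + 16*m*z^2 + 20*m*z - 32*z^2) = (m^2 + 2*m - 8)/(m^2 - 10*m*z + 16*z^2)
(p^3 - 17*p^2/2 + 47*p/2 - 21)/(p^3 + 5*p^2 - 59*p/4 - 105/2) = 2*(p^2 - 5*p + 6)/(2*p^2 + 17*p + 30)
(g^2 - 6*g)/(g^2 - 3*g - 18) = g/(g + 3)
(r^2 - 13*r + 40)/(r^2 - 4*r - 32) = (r - 5)/(r + 4)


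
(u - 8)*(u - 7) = u^2 - 15*u + 56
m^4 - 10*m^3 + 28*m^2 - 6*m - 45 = (m - 5)*(m - 3)^2*(m + 1)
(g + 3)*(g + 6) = g^2 + 9*g + 18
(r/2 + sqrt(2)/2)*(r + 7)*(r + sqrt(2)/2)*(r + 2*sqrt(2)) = r^4/2 + 7*sqrt(2)*r^3/4 + 7*r^3/2 + 7*r^2/2 + 49*sqrt(2)*r^2/4 + sqrt(2)*r + 49*r/2 + 7*sqrt(2)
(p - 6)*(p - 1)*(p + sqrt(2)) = p^3 - 7*p^2 + sqrt(2)*p^2 - 7*sqrt(2)*p + 6*p + 6*sqrt(2)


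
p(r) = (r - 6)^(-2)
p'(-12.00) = 0.00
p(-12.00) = 0.00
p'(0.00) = 0.01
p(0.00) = 0.03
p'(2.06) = 0.03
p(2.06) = 0.06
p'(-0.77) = 0.01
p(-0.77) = 0.02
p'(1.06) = 0.02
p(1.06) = 0.04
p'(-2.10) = 0.00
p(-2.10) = 0.02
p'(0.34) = 0.01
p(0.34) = 0.03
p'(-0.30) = 0.01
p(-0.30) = 0.03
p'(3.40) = 0.11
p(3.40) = 0.15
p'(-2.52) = 0.00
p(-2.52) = 0.01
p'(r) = -2/(r - 6)^3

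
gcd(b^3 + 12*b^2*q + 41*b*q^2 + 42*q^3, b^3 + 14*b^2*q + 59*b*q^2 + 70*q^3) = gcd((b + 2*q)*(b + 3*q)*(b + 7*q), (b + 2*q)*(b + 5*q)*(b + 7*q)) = b^2 + 9*b*q + 14*q^2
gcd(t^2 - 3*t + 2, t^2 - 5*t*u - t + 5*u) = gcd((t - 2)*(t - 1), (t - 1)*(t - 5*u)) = t - 1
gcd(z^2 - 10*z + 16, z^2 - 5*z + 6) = z - 2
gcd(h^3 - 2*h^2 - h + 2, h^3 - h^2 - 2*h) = h^2 - h - 2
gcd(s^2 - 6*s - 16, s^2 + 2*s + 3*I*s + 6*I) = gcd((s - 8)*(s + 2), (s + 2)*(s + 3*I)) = s + 2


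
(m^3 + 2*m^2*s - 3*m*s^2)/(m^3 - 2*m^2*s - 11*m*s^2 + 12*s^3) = m/(m - 4*s)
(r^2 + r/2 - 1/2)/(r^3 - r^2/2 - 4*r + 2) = (r + 1)/(r^2 - 4)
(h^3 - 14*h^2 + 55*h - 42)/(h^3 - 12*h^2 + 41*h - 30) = (h - 7)/(h - 5)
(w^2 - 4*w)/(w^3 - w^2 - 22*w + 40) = w/(w^2 + 3*w - 10)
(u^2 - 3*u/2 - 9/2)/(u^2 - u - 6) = (u + 3/2)/(u + 2)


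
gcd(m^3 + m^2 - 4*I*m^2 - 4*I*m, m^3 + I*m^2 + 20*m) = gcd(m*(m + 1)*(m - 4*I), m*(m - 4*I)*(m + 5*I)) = m^2 - 4*I*m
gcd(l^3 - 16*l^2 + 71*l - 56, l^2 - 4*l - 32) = l - 8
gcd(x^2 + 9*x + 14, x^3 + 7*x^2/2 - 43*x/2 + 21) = x + 7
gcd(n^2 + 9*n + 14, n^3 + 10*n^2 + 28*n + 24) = n + 2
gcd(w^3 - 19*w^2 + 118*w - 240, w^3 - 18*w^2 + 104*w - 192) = w^2 - 14*w + 48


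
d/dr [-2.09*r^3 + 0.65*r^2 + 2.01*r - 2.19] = -6.27*r^2 + 1.3*r + 2.01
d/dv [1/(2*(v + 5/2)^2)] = -8/(2*v + 5)^3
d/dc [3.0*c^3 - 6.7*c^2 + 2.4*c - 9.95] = 9.0*c^2 - 13.4*c + 2.4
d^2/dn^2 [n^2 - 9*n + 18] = 2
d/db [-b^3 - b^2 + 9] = b*(-3*b - 2)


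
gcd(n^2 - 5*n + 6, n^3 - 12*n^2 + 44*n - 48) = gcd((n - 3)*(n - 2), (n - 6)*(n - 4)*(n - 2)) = n - 2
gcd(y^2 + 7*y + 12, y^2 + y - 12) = y + 4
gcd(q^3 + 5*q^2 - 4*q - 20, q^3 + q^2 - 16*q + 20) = q^2 + 3*q - 10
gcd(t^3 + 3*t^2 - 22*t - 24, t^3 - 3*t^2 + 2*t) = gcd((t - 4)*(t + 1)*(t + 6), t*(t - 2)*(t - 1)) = 1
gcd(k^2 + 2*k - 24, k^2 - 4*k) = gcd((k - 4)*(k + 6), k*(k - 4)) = k - 4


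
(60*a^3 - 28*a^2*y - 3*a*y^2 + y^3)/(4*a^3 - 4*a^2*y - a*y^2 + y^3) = (-30*a^2 - a*y + y^2)/(-2*a^2 + a*y + y^2)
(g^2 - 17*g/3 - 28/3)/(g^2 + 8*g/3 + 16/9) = 3*(g - 7)/(3*g + 4)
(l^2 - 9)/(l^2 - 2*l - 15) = (l - 3)/(l - 5)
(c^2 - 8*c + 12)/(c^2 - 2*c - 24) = (c - 2)/(c + 4)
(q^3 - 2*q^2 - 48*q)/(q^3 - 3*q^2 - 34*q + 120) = q*(q - 8)/(q^2 - 9*q + 20)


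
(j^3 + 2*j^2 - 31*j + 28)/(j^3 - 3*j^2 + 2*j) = (j^2 + 3*j - 28)/(j*(j - 2))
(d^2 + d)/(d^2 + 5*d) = (d + 1)/(d + 5)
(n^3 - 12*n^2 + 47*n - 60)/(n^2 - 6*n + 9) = (n^2 - 9*n + 20)/(n - 3)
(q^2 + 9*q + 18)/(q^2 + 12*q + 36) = (q + 3)/(q + 6)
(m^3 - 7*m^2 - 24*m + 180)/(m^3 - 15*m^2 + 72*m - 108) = (m + 5)/(m - 3)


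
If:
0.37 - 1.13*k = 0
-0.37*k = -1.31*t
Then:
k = 0.33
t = 0.09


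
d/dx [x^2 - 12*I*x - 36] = 2*x - 12*I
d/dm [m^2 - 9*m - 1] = 2*m - 9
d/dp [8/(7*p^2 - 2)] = -112*p/(7*p^2 - 2)^2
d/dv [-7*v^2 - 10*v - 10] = -14*v - 10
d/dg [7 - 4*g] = -4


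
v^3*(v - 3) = v^4 - 3*v^3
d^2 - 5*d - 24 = (d - 8)*(d + 3)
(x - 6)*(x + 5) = x^2 - x - 30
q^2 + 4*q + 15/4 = (q + 3/2)*(q + 5/2)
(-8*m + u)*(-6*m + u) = 48*m^2 - 14*m*u + u^2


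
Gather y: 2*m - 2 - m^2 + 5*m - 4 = -m^2 + 7*m - 6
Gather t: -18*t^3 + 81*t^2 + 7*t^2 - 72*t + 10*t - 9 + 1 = -18*t^3 + 88*t^2 - 62*t - 8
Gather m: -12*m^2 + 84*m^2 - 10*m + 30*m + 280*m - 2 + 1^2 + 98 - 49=72*m^2 + 300*m + 48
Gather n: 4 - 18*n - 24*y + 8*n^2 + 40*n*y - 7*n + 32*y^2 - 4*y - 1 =8*n^2 + n*(40*y - 25) + 32*y^2 - 28*y + 3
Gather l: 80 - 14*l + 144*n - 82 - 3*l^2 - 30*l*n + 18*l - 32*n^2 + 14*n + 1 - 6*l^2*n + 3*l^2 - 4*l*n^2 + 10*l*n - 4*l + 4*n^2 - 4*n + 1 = -6*l^2*n + l*(-4*n^2 - 20*n) - 28*n^2 + 154*n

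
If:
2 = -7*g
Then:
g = -2/7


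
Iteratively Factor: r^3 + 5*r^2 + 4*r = (r)*(r^2 + 5*r + 4) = r*(r + 1)*(r + 4)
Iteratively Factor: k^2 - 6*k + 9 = (k - 3)*(k - 3)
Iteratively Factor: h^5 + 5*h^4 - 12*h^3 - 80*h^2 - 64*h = (h + 4)*(h^4 + h^3 - 16*h^2 - 16*h) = (h - 4)*(h + 4)*(h^3 + 5*h^2 + 4*h) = h*(h - 4)*(h + 4)*(h^2 + 5*h + 4) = h*(h - 4)*(h + 1)*(h + 4)*(h + 4)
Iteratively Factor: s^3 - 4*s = (s)*(s^2 - 4) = s*(s - 2)*(s + 2)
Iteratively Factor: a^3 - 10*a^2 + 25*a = (a - 5)*(a^2 - 5*a) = (a - 5)^2*(a)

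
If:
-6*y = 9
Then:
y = -3/2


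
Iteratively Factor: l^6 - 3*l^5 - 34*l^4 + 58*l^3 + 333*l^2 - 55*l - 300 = (l - 5)*(l^5 + 2*l^4 - 24*l^3 - 62*l^2 + 23*l + 60) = (l - 5)*(l + 1)*(l^4 + l^3 - 25*l^2 - 37*l + 60) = (l - 5)^2*(l + 1)*(l^3 + 6*l^2 + 5*l - 12) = (l - 5)^2*(l + 1)*(l + 3)*(l^2 + 3*l - 4) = (l - 5)^2*(l - 1)*(l + 1)*(l + 3)*(l + 4)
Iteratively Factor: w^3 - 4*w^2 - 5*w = (w - 5)*(w^2 + w) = (w - 5)*(w + 1)*(w)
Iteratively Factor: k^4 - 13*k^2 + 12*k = (k - 1)*(k^3 + k^2 - 12*k) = (k - 3)*(k - 1)*(k^2 + 4*k) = (k - 3)*(k - 1)*(k + 4)*(k)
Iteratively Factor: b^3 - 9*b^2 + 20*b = (b - 4)*(b^2 - 5*b) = b*(b - 4)*(b - 5)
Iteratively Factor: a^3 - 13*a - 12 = (a + 3)*(a^2 - 3*a - 4) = (a - 4)*(a + 3)*(a + 1)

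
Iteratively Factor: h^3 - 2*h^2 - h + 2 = (h - 1)*(h^2 - h - 2) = (h - 2)*(h - 1)*(h + 1)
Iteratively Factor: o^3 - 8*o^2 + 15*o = (o - 5)*(o^2 - 3*o) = o*(o - 5)*(o - 3)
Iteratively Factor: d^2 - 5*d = (d)*(d - 5)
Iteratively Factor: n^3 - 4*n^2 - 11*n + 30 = (n + 3)*(n^2 - 7*n + 10) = (n - 5)*(n + 3)*(n - 2)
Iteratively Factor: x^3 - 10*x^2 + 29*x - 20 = (x - 5)*(x^2 - 5*x + 4) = (x - 5)*(x - 1)*(x - 4)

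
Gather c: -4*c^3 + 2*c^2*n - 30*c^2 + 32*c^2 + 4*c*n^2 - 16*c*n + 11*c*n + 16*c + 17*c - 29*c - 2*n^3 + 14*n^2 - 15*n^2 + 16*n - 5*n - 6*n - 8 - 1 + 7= -4*c^3 + c^2*(2*n + 2) + c*(4*n^2 - 5*n + 4) - 2*n^3 - n^2 + 5*n - 2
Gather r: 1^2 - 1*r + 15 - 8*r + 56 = 72 - 9*r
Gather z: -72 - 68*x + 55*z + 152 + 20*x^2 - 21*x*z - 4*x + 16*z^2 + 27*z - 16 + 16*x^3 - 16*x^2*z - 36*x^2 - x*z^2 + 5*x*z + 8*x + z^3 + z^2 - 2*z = 16*x^3 - 16*x^2 - 64*x + z^3 + z^2*(17 - x) + z*(-16*x^2 - 16*x + 80) + 64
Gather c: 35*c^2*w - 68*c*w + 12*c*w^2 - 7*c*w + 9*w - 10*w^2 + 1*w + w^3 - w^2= 35*c^2*w + c*(12*w^2 - 75*w) + w^3 - 11*w^2 + 10*w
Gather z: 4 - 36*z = 4 - 36*z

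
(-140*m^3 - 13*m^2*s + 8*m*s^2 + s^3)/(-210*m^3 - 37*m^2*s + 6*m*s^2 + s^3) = (-4*m + s)/(-6*m + s)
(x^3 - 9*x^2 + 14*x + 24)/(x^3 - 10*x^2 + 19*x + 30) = (x - 4)/(x - 5)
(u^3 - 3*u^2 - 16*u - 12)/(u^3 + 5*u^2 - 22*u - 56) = (u^2 - 5*u - 6)/(u^2 + 3*u - 28)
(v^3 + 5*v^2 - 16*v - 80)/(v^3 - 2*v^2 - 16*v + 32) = (v + 5)/(v - 2)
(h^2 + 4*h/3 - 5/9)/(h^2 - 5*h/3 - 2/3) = (-9*h^2 - 12*h + 5)/(3*(-3*h^2 + 5*h + 2))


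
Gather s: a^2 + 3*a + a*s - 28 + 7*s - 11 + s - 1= a^2 + 3*a + s*(a + 8) - 40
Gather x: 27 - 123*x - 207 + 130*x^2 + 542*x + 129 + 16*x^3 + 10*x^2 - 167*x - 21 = 16*x^3 + 140*x^2 + 252*x - 72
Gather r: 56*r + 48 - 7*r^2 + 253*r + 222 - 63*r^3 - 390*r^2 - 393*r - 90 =-63*r^3 - 397*r^2 - 84*r + 180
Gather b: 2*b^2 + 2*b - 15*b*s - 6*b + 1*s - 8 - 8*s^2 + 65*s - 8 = 2*b^2 + b*(-15*s - 4) - 8*s^2 + 66*s - 16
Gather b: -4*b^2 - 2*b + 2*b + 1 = 1 - 4*b^2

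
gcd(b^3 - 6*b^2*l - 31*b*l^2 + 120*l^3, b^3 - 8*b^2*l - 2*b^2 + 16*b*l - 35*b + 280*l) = b - 8*l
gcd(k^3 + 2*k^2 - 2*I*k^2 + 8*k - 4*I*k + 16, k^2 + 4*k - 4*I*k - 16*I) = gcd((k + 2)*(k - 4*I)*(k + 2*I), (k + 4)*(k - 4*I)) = k - 4*I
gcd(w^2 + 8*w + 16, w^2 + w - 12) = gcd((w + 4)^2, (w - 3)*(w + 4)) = w + 4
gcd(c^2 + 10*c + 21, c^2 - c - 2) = 1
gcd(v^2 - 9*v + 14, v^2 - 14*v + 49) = v - 7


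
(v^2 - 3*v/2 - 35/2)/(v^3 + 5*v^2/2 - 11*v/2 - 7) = (v - 5)/(v^2 - v - 2)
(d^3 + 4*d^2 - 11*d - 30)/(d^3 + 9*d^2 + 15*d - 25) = (d^2 - d - 6)/(d^2 + 4*d - 5)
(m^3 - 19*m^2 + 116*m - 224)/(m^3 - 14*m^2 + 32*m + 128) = (m^2 - 11*m + 28)/(m^2 - 6*m - 16)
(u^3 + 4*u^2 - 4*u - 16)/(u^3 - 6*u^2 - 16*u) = (u^2 + 2*u - 8)/(u*(u - 8))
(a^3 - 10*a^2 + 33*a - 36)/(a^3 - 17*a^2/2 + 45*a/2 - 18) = 2*(a - 3)/(2*a - 3)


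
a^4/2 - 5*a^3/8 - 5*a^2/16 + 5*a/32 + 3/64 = (a/2 + 1/4)*(a - 3/2)*(a - 1/2)*(a + 1/4)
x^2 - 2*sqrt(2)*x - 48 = (x - 6*sqrt(2))*(x + 4*sqrt(2))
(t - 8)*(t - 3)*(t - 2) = t^3 - 13*t^2 + 46*t - 48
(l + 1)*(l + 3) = l^2 + 4*l + 3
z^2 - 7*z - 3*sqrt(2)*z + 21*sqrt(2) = (z - 7)*(z - 3*sqrt(2))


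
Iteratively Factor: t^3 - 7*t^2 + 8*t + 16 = (t + 1)*(t^2 - 8*t + 16) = (t - 4)*(t + 1)*(t - 4)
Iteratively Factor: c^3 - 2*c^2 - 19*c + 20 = (c - 5)*(c^2 + 3*c - 4) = (c - 5)*(c - 1)*(c + 4)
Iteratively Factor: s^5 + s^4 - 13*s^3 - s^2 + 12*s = (s + 1)*(s^4 - 13*s^2 + 12*s) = (s - 1)*(s + 1)*(s^3 + s^2 - 12*s) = s*(s - 1)*(s + 1)*(s^2 + s - 12) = s*(s - 3)*(s - 1)*(s + 1)*(s + 4)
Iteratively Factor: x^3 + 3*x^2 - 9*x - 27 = (x + 3)*(x^2 - 9) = (x - 3)*(x + 3)*(x + 3)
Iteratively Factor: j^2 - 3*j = (j - 3)*(j)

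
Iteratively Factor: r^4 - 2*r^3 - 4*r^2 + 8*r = (r - 2)*(r^3 - 4*r) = (r - 2)*(r + 2)*(r^2 - 2*r) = (r - 2)^2*(r + 2)*(r)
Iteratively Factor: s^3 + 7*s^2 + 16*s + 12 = (s + 3)*(s^2 + 4*s + 4) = (s + 2)*(s + 3)*(s + 2)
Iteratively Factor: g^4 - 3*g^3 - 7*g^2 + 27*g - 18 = (g + 3)*(g^3 - 6*g^2 + 11*g - 6) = (g - 3)*(g + 3)*(g^2 - 3*g + 2) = (g - 3)*(g - 1)*(g + 3)*(g - 2)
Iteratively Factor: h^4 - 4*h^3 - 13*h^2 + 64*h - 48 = (h + 4)*(h^3 - 8*h^2 + 19*h - 12) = (h - 1)*(h + 4)*(h^2 - 7*h + 12) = (h - 4)*(h - 1)*(h + 4)*(h - 3)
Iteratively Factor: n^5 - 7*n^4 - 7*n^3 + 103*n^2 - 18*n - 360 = (n - 5)*(n^4 - 2*n^3 - 17*n^2 + 18*n + 72) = (n - 5)*(n + 2)*(n^3 - 4*n^2 - 9*n + 36) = (n - 5)*(n - 3)*(n + 2)*(n^2 - n - 12) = (n - 5)*(n - 4)*(n - 3)*(n + 2)*(n + 3)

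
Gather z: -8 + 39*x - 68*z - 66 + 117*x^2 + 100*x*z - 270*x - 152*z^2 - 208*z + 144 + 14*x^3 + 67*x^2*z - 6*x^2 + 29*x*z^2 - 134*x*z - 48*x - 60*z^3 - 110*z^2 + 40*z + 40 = 14*x^3 + 111*x^2 - 279*x - 60*z^3 + z^2*(29*x - 262) + z*(67*x^2 - 34*x - 236) + 110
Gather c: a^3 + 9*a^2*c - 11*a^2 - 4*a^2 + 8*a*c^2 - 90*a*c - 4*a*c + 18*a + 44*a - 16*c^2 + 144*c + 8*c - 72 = a^3 - 15*a^2 + 62*a + c^2*(8*a - 16) + c*(9*a^2 - 94*a + 152) - 72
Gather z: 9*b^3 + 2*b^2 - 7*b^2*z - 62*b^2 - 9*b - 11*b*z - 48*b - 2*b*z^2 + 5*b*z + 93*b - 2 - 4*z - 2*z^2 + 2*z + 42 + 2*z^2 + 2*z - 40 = 9*b^3 - 60*b^2 - 2*b*z^2 + 36*b + z*(-7*b^2 - 6*b)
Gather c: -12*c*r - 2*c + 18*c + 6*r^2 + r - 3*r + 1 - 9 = c*(16 - 12*r) + 6*r^2 - 2*r - 8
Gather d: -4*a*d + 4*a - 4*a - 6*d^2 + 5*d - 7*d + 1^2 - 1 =-6*d^2 + d*(-4*a - 2)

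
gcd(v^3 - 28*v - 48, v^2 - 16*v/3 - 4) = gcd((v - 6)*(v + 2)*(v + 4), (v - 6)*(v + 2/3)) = v - 6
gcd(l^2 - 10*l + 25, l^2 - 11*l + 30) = l - 5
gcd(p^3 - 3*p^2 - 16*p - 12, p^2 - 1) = p + 1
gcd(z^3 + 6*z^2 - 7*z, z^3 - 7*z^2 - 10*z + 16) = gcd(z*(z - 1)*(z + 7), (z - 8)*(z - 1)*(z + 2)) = z - 1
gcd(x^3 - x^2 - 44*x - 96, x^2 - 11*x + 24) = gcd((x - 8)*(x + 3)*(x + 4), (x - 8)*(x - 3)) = x - 8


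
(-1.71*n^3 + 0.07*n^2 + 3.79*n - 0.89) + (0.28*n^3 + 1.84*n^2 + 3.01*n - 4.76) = -1.43*n^3 + 1.91*n^2 + 6.8*n - 5.65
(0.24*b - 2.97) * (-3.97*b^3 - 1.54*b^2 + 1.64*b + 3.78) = -0.9528*b^4 + 11.4213*b^3 + 4.9674*b^2 - 3.9636*b - 11.2266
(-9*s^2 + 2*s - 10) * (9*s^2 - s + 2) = -81*s^4 + 27*s^3 - 110*s^2 + 14*s - 20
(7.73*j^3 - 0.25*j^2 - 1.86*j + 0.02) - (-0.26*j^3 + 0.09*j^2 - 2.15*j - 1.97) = 7.99*j^3 - 0.34*j^2 + 0.29*j + 1.99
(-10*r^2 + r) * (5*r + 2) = -50*r^3 - 15*r^2 + 2*r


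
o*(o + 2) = o^2 + 2*o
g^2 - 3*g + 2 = (g - 2)*(g - 1)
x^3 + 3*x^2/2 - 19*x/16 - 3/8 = (x - 3/4)*(x + 1/4)*(x + 2)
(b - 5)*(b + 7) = b^2 + 2*b - 35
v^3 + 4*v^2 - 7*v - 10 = (v - 2)*(v + 1)*(v + 5)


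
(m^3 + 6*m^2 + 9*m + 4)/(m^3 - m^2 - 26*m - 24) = (m + 1)/(m - 6)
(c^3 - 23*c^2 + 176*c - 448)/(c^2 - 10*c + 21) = (c^2 - 16*c + 64)/(c - 3)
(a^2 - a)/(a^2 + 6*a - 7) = a/(a + 7)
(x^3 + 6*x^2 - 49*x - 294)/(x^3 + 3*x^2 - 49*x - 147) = (x + 6)/(x + 3)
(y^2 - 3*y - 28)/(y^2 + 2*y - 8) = (y - 7)/(y - 2)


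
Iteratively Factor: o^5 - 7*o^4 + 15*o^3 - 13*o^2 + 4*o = (o - 1)*(o^4 - 6*o^3 + 9*o^2 - 4*o) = o*(o - 1)*(o^3 - 6*o^2 + 9*o - 4) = o*(o - 1)^2*(o^2 - 5*o + 4) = o*(o - 1)^3*(o - 4)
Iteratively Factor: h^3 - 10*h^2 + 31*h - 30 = (h - 3)*(h^2 - 7*h + 10) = (h - 3)*(h - 2)*(h - 5)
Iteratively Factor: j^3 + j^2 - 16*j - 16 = (j + 1)*(j^2 - 16) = (j - 4)*(j + 1)*(j + 4)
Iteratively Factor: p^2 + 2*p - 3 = (p - 1)*(p + 3)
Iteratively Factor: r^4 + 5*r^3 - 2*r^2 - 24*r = (r + 3)*(r^3 + 2*r^2 - 8*r) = r*(r + 3)*(r^2 + 2*r - 8) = r*(r + 3)*(r + 4)*(r - 2)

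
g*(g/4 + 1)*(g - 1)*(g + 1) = g^4/4 + g^3 - g^2/4 - g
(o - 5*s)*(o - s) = o^2 - 6*o*s + 5*s^2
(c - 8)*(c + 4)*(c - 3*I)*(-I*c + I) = -I*c^4 - 3*c^3 + 5*I*c^3 + 15*c^2 + 28*I*c^2 + 84*c - 32*I*c - 96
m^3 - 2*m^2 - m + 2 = (m - 2)*(m - 1)*(m + 1)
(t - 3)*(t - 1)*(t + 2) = t^3 - 2*t^2 - 5*t + 6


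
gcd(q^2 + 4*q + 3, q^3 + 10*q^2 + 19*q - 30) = 1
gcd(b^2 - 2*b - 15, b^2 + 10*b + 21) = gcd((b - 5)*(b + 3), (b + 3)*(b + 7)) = b + 3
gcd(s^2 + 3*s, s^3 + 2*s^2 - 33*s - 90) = s + 3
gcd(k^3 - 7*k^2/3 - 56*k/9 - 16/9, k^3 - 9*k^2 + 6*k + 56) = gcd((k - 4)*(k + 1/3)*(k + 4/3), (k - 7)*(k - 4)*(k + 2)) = k - 4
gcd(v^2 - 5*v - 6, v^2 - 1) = v + 1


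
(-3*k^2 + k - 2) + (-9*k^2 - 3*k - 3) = -12*k^2 - 2*k - 5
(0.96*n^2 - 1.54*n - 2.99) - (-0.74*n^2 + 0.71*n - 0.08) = 1.7*n^2 - 2.25*n - 2.91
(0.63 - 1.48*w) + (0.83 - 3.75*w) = 1.46 - 5.23*w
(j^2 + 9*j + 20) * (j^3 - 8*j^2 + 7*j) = j^5 + j^4 - 45*j^3 - 97*j^2 + 140*j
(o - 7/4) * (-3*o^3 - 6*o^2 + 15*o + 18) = -3*o^4 - 3*o^3/4 + 51*o^2/2 - 33*o/4 - 63/2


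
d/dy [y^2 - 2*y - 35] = 2*y - 2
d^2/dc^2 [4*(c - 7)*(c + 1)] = 8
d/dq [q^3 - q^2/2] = q*(3*q - 1)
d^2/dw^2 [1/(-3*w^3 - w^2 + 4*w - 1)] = 2*((9*w + 1)*(3*w^3 + w^2 - 4*w + 1) - (9*w^2 + 2*w - 4)^2)/(3*w^3 + w^2 - 4*w + 1)^3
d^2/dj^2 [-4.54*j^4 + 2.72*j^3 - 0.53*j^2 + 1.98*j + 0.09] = -54.48*j^2 + 16.32*j - 1.06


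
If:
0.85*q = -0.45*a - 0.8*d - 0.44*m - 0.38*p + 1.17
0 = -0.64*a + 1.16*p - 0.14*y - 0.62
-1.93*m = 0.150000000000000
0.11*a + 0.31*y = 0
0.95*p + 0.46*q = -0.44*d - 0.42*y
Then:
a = -2.81818181818182*y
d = -5.49412225705329*y - 148.682968554583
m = -0.08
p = 0.53448275862069 - 1.43416927899687*y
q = 7.30407523510972*y + 141.11466857245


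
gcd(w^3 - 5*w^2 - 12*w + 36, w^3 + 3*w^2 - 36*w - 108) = w^2 - 3*w - 18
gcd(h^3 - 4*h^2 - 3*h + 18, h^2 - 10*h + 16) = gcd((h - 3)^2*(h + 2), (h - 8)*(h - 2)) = 1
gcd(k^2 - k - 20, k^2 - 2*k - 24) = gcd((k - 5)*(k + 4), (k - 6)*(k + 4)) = k + 4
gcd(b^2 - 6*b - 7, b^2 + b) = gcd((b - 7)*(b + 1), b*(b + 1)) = b + 1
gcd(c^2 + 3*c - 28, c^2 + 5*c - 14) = c + 7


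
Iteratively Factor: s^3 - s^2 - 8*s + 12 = (s - 2)*(s^2 + s - 6) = (s - 2)^2*(s + 3)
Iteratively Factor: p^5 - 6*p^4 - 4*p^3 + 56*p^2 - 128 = (p - 4)*(p^4 - 2*p^3 - 12*p^2 + 8*p + 32) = (p - 4)*(p + 2)*(p^3 - 4*p^2 - 4*p + 16) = (p - 4)^2*(p + 2)*(p^2 - 4) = (p - 4)^2*(p - 2)*(p + 2)*(p + 2)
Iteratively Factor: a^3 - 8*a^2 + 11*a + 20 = (a + 1)*(a^2 - 9*a + 20) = (a - 5)*(a + 1)*(a - 4)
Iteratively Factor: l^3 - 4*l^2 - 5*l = (l - 5)*(l^2 + l) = (l - 5)*(l + 1)*(l)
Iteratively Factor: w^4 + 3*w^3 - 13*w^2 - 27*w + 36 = (w + 3)*(w^3 - 13*w + 12) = (w - 1)*(w + 3)*(w^2 + w - 12) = (w - 1)*(w + 3)*(w + 4)*(w - 3)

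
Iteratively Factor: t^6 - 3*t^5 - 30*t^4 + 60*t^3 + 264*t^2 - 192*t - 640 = (t + 4)*(t^5 - 7*t^4 - 2*t^3 + 68*t^2 - 8*t - 160) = (t - 5)*(t + 4)*(t^4 - 2*t^3 - 12*t^2 + 8*t + 32) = (t - 5)*(t - 4)*(t + 4)*(t^3 + 2*t^2 - 4*t - 8) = (t - 5)*(t - 4)*(t + 2)*(t + 4)*(t^2 - 4) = (t - 5)*(t - 4)*(t - 2)*(t + 2)*(t + 4)*(t + 2)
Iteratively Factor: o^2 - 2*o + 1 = (o - 1)*(o - 1)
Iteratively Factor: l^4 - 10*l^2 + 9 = (l + 1)*(l^3 - l^2 - 9*l + 9) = (l - 1)*(l + 1)*(l^2 - 9) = (l - 3)*(l - 1)*(l + 1)*(l + 3)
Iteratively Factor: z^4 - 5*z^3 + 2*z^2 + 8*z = (z - 4)*(z^3 - z^2 - 2*z) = (z - 4)*(z + 1)*(z^2 - 2*z) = (z - 4)*(z - 2)*(z + 1)*(z)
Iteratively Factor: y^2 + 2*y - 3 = (y - 1)*(y + 3)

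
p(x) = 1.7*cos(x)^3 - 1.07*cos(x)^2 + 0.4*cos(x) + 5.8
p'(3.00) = -1.06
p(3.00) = 2.71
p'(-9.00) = 2.71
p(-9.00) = 3.26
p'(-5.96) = -0.94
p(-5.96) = 6.67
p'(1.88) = -1.45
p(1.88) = 5.53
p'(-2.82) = 2.22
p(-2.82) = 3.01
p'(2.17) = -2.67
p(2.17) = 4.93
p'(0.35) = -0.99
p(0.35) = 6.64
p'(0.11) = -0.36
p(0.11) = 6.81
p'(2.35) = -3.15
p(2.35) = 4.40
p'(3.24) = 0.74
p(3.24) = 2.67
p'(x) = -5.1*sin(x)*cos(x)^2 + 2.14*sin(x)*cos(x) - 0.4*sin(x) = (-5.1*cos(x)^2 + 2.14*cos(x) - 0.4)*sin(x)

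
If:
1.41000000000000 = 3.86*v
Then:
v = 0.37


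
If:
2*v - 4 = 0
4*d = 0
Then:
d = 0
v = 2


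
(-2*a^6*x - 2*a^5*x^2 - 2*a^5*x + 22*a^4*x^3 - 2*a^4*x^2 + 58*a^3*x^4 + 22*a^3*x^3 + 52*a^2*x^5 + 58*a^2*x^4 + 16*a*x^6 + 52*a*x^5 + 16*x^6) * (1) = -2*a^6*x - 2*a^5*x^2 - 2*a^5*x + 22*a^4*x^3 - 2*a^4*x^2 + 58*a^3*x^4 + 22*a^3*x^3 + 52*a^2*x^5 + 58*a^2*x^4 + 16*a*x^6 + 52*a*x^5 + 16*x^6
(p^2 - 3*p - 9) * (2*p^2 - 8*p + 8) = 2*p^4 - 14*p^3 + 14*p^2 + 48*p - 72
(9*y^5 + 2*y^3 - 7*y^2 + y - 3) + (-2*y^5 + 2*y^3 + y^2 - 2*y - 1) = 7*y^5 + 4*y^3 - 6*y^2 - y - 4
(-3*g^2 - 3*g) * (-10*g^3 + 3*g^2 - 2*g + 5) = 30*g^5 + 21*g^4 - 3*g^3 - 9*g^2 - 15*g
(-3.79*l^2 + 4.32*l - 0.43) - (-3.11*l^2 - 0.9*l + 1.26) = -0.68*l^2 + 5.22*l - 1.69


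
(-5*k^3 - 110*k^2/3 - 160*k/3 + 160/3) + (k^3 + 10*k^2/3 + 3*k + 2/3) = -4*k^3 - 100*k^2/3 - 151*k/3 + 54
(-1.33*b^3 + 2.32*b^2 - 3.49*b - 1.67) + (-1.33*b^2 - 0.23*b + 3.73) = -1.33*b^3 + 0.99*b^2 - 3.72*b + 2.06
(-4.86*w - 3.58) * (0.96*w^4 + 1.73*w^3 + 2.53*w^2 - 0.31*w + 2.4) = -4.6656*w^5 - 11.8446*w^4 - 18.4892*w^3 - 7.5508*w^2 - 10.5542*w - 8.592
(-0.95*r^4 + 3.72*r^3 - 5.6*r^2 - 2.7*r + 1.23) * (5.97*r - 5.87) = -5.6715*r^5 + 27.7849*r^4 - 55.2684*r^3 + 16.753*r^2 + 23.1921*r - 7.2201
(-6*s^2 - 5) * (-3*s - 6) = 18*s^3 + 36*s^2 + 15*s + 30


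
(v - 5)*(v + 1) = v^2 - 4*v - 5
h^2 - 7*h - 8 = (h - 8)*(h + 1)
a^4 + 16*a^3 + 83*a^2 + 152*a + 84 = (a + 1)*(a + 2)*(a + 6)*(a + 7)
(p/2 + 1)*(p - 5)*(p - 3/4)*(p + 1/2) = p^4/2 - 13*p^3/8 - 77*p^2/16 + 29*p/16 + 15/8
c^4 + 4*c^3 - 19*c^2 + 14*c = c*(c - 2)*(c - 1)*(c + 7)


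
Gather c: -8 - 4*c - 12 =-4*c - 20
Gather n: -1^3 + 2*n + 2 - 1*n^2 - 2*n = 1 - n^2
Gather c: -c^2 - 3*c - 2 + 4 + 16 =-c^2 - 3*c + 18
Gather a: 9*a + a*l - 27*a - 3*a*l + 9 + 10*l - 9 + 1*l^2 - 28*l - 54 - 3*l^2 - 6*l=a*(-2*l - 18) - 2*l^2 - 24*l - 54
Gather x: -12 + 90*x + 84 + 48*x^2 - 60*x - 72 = 48*x^2 + 30*x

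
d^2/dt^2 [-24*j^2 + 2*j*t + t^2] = 2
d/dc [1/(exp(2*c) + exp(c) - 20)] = (-2*exp(c) - 1)*exp(c)/(exp(2*c) + exp(c) - 20)^2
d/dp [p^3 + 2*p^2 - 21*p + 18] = 3*p^2 + 4*p - 21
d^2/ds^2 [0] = 0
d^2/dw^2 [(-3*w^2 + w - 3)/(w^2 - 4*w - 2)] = 2*(-11*w^3 - 27*w^2 + 42*w - 74)/(w^6 - 12*w^5 + 42*w^4 - 16*w^3 - 84*w^2 - 48*w - 8)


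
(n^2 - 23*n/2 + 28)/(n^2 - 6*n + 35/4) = 2*(n - 8)/(2*n - 5)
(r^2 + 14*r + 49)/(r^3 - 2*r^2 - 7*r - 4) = (r^2 + 14*r + 49)/(r^3 - 2*r^2 - 7*r - 4)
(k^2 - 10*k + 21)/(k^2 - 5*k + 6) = (k - 7)/(k - 2)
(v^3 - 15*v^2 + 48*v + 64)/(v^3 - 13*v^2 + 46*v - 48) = (v^2 - 7*v - 8)/(v^2 - 5*v + 6)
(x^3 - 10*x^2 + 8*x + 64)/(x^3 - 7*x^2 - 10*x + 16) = (x - 4)/(x - 1)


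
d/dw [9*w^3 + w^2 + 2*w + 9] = 27*w^2 + 2*w + 2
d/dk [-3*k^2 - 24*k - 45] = -6*k - 24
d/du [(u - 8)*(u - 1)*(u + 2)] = 3*u^2 - 14*u - 10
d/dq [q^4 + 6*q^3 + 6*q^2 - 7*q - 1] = 4*q^3 + 18*q^2 + 12*q - 7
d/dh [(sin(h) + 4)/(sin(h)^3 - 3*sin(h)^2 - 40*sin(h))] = (-2*sin(h)^3 - 9*sin(h)^2 + 24*sin(h) + 160)*cos(h)/((sin(h) - 8)^2*(sin(h) + 5)^2*sin(h)^2)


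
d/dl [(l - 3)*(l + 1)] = 2*l - 2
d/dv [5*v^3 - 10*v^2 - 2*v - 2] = 15*v^2 - 20*v - 2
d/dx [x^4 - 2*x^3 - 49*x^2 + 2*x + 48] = 4*x^3 - 6*x^2 - 98*x + 2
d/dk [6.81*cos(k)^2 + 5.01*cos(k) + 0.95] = -(13.62*cos(k) + 5.01)*sin(k)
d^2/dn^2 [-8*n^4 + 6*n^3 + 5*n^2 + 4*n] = -96*n^2 + 36*n + 10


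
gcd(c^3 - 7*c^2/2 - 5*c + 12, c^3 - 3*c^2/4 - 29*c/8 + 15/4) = c^2 + c/2 - 3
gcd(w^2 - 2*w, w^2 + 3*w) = w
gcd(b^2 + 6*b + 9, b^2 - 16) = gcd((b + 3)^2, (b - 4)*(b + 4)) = 1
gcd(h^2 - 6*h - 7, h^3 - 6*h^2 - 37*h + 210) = h - 7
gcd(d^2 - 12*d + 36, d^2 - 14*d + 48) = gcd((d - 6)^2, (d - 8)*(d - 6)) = d - 6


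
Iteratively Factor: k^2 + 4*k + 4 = (k + 2)*(k + 2)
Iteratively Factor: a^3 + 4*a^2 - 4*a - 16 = (a - 2)*(a^2 + 6*a + 8) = (a - 2)*(a + 4)*(a + 2)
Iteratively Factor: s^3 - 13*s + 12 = (s - 1)*(s^2 + s - 12) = (s - 3)*(s - 1)*(s + 4)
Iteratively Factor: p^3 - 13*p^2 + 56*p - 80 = (p - 4)*(p^2 - 9*p + 20) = (p - 4)^2*(p - 5)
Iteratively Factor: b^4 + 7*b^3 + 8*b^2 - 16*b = (b + 4)*(b^3 + 3*b^2 - 4*b) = (b + 4)^2*(b^2 - b) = (b - 1)*(b + 4)^2*(b)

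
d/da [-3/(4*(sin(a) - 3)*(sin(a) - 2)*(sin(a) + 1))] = 3*(3*sin(a)^2 - 8*sin(a) + 1)*cos(a)/(4*(sin(a) - 3)^2*(sin(a) - 2)^2*(sin(a) + 1)^2)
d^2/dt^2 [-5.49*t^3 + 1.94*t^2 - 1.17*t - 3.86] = 3.88 - 32.94*t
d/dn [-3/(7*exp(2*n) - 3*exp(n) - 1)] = (42*exp(n) - 9)*exp(n)/(-7*exp(2*n) + 3*exp(n) + 1)^2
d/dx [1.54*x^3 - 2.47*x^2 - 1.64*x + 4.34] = 4.62*x^2 - 4.94*x - 1.64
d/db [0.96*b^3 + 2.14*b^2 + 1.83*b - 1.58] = 2.88*b^2 + 4.28*b + 1.83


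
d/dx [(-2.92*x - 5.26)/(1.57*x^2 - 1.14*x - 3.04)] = (4.5844*x^2 + 16.5164*x + 2.8804)/(2.4649*x^4 - 3.5796*x^3 - 8.246*x^2 + 6.9312*x + 9.2416)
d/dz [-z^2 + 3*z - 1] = 3 - 2*z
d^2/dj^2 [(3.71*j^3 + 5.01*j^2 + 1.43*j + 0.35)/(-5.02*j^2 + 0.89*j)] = (1.13686837721616e-13*j^5 - 122.717882*j^3 - 52.92084*j^2 + 9.38238*j - 0.55447)/(j^3*(126.506008*j^3 - 67.285068*j^2 + 11.929026*j - 0.704969))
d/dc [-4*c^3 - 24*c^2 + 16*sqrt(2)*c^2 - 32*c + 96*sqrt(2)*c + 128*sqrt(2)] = -12*c^2 - 48*c + 32*sqrt(2)*c - 32 + 96*sqrt(2)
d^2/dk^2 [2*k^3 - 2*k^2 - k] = 12*k - 4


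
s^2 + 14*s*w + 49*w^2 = (s + 7*w)^2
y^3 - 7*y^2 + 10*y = y*(y - 5)*(y - 2)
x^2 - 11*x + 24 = (x - 8)*(x - 3)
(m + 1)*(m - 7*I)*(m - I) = m^3 + m^2 - 8*I*m^2 - 7*m - 8*I*m - 7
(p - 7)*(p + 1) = p^2 - 6*p - 7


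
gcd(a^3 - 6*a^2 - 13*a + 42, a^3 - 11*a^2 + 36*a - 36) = a - 2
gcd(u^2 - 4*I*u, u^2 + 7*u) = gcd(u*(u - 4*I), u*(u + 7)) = u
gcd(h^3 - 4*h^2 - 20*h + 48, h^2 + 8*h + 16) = h + 4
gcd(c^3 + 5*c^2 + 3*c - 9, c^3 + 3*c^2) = c + 3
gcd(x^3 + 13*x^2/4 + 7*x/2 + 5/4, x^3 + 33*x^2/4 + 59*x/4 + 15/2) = x^2 + 9*x/4 + 5/4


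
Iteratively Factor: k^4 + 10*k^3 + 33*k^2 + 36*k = (k + 3)*(k^3 + 7*k^2 + 12*k) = k*(k + 3)*(k^2 + 7*k + 12) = k*(k + 3)*(k + 4)*(k + 3)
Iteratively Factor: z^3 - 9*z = (z)*(z^2 - 9) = z*(z + 3)*(z - 3)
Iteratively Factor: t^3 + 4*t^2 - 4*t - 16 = (t + 2)*(t^2 + 2*t - 8) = (t + 2)*(t + 4)*(t - 2)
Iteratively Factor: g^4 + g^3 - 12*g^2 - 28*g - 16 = (g - 4)*(g^3 + 5*g^2 + 8*g + 4) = (g - 4)*(g + 2)*(g^2 + 3*g + 2) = (g - 4)*(g + 1)*(g + 2)*(g + 2)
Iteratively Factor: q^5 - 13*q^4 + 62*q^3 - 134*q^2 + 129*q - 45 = (q - 5)*(q^4 - 8*q^3 + 22*q^2 - 24*q + 9) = (q - 5)*(q - 3)*(q^3 - 5*q^2 + 7*q - 3) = (q - 5)*(q - 3)*(q - 1)*(q^2 - 4*q + 3) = (q - 5)*(q - 3)^2*(q - 1)*(q - 1)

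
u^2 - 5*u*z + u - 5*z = (u + 1)*(u - 5*z)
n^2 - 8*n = n*(n - 8)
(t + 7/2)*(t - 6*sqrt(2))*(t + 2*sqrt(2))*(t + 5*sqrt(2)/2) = t^4 - 3*sqrt(2)*t^3/2 + 7*t^3/2 - 44*t^2 - 21*sqrt(2)*t^2/4 - 154*t - 60*sqrt(2)*t - 210*sqrt(2)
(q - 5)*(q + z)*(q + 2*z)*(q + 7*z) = q^4 + 10*q^3*z - 5*q^3 + 23*q^2*z^2 - 50*q^2*z + 14*q*z^3 - 115*q*z^2 - 70*z^3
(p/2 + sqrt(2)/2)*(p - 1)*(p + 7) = p^3/2 + sqrt(2)*p^2/2 + 3*p^2 - 7*p/2 + 3*sqrt(2)*p - 7*sqrt(2)/2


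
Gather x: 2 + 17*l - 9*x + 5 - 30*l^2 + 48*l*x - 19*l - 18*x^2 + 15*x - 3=-30*l^2 - 2*l - 18*x^2 + x*(48*l + 6) + 4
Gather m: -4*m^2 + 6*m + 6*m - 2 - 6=-4*m^2 + 12*m - 8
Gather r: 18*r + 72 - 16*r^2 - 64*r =-16*r^2 - 46*r + 72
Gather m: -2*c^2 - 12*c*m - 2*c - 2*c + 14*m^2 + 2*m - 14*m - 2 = -2*c^2 - 4*c + 14*m^2 + m*(-12*c - 12) - 2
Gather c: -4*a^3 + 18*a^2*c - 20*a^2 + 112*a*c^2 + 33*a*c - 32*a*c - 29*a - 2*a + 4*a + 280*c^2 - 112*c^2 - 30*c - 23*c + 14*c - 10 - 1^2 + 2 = -4*a^3 - 20*a^2 - 27*a + c^2*(112*a + 168) + c*(18*a^2 + a - 39) - 9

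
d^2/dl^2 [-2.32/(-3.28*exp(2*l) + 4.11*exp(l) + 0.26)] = ((9.5352 - 30.4384*exp(l))*(-3.28*exp(2*l) + 4.11*exp(l) + 0.26) - 2.32*(6.56*exp(l) - 4.11)*(13.12*exp(l) - 8.22)*exp(l))*exp(l)/(-3.28*exp(2*l) + 4.11*exp(l) + 0.26)^3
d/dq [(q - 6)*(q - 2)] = 2*q - 8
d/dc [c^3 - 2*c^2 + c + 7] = 3*c^2 - 4*c + 1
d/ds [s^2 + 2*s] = 2*s + 2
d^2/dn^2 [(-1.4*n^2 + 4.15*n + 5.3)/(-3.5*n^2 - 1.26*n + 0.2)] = (-114.023*n^3 - 383.67*n^2 - 157.668*n - 26.22816)/(42.875*n^6 + 46.305*n^5 + 9.3198*n^4 - 3.291624*n^3 - 0.53256*n^2 + 0.1512*n - 0.008)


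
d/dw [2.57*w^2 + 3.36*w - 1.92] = 5.14*w + 3.36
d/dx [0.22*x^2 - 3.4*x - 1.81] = 0.44*x - 3.4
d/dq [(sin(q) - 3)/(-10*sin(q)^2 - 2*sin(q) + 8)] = (5*sin(q)^2 - 30*sin(q) + 1)*cos(q)/(2*(5*sin(q)^2 + sin(q) - 4)^2)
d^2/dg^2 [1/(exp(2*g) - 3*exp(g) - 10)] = ((3 - 4*exp(g))*(-exp(2*g) + 3*exp(g) + 10) - 2*(2*exp(g) - 3)^2*exp(g))*exp(g)/(-exp(2*g) + 3*exp(g) + 10)^3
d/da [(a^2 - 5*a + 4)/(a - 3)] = (a^2 - 6*a + 11)/(a^2 - 6*a + 9)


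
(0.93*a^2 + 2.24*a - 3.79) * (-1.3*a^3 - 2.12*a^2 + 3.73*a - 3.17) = -1.209*a^5 - 4.8836*a^4 + 3.6471*a^3 + 13.4419*a^2 - 21.2375*a + 12.0143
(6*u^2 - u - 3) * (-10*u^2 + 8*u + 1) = -60*u^4 + 58*u^3 + 28*u^2 - 25*u - 3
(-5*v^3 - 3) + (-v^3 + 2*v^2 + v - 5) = -6*v^3 + 2*v^2 + v - 8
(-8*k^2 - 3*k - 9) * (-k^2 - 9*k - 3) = 8*k^4 + 75*k^3 + 60*k^2 + 90*k + 27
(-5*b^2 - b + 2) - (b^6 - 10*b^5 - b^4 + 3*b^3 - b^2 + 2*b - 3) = -b^6 + 10*b^5 + b^4 - 3*b^3 - 4*b^2 - 3*b + 5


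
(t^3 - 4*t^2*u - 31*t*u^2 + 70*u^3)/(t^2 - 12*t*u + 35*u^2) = (t^2 + 3*t*u - 10*u^2)/(t - 5*u)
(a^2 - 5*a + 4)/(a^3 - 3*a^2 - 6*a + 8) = 1/(a + 2)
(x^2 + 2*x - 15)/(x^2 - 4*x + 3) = (x + 5)/(x - 1)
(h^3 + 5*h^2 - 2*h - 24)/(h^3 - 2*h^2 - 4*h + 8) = (h^2 + 7*h + 12)/(h^2 - 4)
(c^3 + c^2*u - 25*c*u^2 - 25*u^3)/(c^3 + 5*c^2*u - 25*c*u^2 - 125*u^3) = (c + u)/(c + 5*u)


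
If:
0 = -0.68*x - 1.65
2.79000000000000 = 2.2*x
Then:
No Solution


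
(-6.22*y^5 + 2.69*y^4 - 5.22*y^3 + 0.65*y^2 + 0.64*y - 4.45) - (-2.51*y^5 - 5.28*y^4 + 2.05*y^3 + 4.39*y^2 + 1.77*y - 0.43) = -3.71*y^5 + 7.97*y^4 - 7.27*y^3 - 3.74*y^2 - 1.13*y - 4.02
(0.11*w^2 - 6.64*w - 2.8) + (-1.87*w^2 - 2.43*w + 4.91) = -1.76*w^2 - 9.07*w + 2.11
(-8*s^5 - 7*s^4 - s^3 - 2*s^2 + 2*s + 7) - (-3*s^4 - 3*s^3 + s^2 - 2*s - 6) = -8*s^5 - 4*s^4 + 2*s^3 - 3*s^2 + 4*s + 13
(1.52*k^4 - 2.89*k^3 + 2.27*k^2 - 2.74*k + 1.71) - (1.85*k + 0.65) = 1.52*k^4 - 2.89*k^3 + 2.27*k^2 - 4.59*k + 1.06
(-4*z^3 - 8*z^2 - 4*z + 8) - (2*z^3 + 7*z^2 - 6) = -6*z^3 - 15*z^2 - 4*z + 14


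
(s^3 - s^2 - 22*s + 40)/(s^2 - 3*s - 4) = (s^2 + 3*s - 10)/(s + 1)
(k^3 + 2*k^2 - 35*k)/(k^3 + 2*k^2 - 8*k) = (k^2 + 2*k - 35)/(k^2 + 2*k - 8)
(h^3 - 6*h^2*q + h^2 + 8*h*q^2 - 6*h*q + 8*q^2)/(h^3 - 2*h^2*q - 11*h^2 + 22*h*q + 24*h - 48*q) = (h^2 - 4*h*q + h - 4*q)/(h^2 - 11*h + 24)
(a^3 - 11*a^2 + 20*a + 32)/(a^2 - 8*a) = a - 3 - 4/a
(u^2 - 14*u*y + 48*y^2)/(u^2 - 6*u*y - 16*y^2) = (u - 6*y)/(u + 2*y)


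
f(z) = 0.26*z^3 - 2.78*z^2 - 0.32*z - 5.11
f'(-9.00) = 112.90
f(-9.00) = -416.95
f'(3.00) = -9.98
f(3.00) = -24.07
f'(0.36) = -2.22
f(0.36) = -5.57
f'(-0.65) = 3.62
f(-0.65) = -6.15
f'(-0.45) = 2.34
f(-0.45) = -5.55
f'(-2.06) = 14.44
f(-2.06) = -18.52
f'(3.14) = -10.09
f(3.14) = -25.48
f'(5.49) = -7.34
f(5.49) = -47.63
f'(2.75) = -9.71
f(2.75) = -21.61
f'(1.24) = -6.02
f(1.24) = -9.29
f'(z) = 0.78*z^2 - 5.56*z - 0.32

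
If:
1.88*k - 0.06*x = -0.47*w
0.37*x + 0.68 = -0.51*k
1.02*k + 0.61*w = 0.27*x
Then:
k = 0.31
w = -1.51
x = -2.26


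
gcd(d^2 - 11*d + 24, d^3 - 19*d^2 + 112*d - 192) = d^2 - 11*d + 24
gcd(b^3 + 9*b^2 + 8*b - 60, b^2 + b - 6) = b - 2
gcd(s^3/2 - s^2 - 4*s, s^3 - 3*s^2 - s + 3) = 1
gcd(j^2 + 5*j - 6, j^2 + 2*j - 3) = j - 1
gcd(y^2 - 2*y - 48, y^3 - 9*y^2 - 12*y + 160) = y - 8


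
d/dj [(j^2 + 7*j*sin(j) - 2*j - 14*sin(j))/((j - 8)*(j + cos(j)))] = (j^3*sin(j) + 7*j^3*cos(j) - 17*j^2*sin(j) - 69*j^2*cos(j) + j^2 + 44*j*sin(j) + 96*j*cos(j) - 70*j - 112*sin(j) - 21*sin(2*j) + 16*cos(j) + 112)/((j - 8)^2*(j + cos(j))^2)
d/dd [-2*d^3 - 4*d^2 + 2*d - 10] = -6*d^2 - 8*d + 2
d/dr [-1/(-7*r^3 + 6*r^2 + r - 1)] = (-21*r^2 + 12*r + 1)/(7*r^3 - 6*r^2 - r + 1)^2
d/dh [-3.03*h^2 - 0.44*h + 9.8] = -6.06*h - 0.44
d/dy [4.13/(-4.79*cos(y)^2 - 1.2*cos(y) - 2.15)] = -(39.5654*cos(y) + 4.956)*sin(y)/(4.79*cos(y)^2 + 1.2*cos(y) + 2.15)^2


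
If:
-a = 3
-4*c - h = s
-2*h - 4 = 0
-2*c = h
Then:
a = -3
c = 1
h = -2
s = -2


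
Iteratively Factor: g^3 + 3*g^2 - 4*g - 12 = (g + 3)*(g^2 - 4) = (g - 2)*(g + 3)*(g + 2)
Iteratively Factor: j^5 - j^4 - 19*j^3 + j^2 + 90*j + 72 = (j + 3)*(j^4 - 4*j^3 - 7*j^2 + 22*j + 24) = (j + 1)*(j + 3)*(j^3 - 5*j^2 - 2*j + 24) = (j - 3)*(j + 1)*(j + 3)*(j^2 - 2*j - 8) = (j - 4)*(j - 3)*(j + 1)*(j + 3)*(j + 2)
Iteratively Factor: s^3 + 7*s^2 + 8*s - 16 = (s + 4)*(s^2 + 3*s - 4) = (s - 1)*(s + 4)*(s + 4)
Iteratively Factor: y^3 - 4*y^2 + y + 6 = (y - 3)*(y^2 - y - 2) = (y - 3)*(y + 1)*(y - 2)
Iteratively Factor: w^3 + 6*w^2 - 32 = (w + 4)*(w^2 + 2*w - 8) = (w - 2)*(w + 4)*(w + 4)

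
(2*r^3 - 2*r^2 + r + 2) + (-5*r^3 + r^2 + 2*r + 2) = -3*r^3 - r^2 + 3*r + 4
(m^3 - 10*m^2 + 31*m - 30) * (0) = 0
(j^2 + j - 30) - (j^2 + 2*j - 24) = -j - 6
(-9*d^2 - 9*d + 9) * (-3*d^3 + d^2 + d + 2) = 27*d^5 + 18*d^4 - 45*d^3 - 18*d^2 - 9*d + 18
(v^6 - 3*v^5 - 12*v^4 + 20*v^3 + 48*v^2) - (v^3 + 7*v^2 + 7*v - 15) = v^6 - 3*v^5 - 12*v^4 + 19*v^3 + 41*v^2 - 7*v + 15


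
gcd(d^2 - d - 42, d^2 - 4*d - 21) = d - 7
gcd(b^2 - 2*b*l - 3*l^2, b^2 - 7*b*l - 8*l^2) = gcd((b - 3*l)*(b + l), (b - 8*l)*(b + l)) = b + l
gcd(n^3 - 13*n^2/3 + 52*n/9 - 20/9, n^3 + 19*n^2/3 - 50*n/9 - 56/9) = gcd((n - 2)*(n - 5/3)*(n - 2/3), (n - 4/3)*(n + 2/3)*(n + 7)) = 1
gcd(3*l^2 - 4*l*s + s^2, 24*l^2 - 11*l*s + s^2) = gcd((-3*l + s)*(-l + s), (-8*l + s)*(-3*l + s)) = -3*l + s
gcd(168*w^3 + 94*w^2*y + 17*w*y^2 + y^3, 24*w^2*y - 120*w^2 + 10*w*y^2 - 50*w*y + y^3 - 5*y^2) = 24*w^2 + 10*w*y + y^2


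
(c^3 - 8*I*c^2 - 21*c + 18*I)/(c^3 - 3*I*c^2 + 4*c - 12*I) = (c - 3*I)/(c + 2*I)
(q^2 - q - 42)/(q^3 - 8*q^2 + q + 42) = (q + 6)/(q^2 - q - 6)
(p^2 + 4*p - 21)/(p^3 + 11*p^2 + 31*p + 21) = (p - 3)/(p^2 + 4*p + 3)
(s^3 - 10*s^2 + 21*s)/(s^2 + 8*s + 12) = s*(s^2 - 10*s + 21)/(s^2 + 8*s + 12)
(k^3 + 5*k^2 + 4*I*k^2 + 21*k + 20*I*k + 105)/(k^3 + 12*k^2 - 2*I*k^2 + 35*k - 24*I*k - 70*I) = (k^2 + 4*I*k + 21)/(k^2 + k*(7 - 2*I) - 14*I)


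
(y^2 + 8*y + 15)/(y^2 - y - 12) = (y + 5)/(y - 4)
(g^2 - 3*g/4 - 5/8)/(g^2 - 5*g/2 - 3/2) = (g - 5/4)/(g - 3)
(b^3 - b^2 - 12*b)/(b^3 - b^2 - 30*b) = (-b^2 + b + 12)/(-b^2 + b + 30)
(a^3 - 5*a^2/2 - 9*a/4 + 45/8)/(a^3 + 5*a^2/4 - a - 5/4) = (8*a^3 - 20*a^2 - 18*a + 45)/(2*(4*a^3 + 5*a^2 - 4*a - 5))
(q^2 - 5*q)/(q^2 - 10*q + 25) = q/(q - 5)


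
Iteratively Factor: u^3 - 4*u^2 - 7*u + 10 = (u + 2)*(u^2 - 6*u + 5) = (u - 5)*(u + 2)*(u - 1)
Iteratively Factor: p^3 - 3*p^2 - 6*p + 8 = (p - 1)*(p^2 - 2*p - 8) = (p - 4)*(p - 1)*(p + 2)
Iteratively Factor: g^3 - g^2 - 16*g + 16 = (g - 4)*(g^2 + 3*g - 4) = (g - 4)*(g - 1)*(g + 4)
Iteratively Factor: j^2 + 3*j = (j)*(j + 3)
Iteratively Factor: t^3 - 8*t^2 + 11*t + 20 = (t + 1)*(t^2 - 9*t + 20) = (t - 4)*(t + 1)*(t - 5)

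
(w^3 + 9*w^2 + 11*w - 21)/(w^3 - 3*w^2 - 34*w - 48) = (w^2 + 6*w - 7)/(w^2 - 6*w - 16)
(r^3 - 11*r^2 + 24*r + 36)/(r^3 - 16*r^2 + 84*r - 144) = (r + 1)/(r - 4)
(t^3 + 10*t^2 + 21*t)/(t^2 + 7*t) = t + 3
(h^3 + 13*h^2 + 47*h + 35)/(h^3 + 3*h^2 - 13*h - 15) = (h + 7)/(h - 3)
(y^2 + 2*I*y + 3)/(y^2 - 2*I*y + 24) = (y^2 + 2*I*y + 3)/(y^2 - 2*I*y + 24)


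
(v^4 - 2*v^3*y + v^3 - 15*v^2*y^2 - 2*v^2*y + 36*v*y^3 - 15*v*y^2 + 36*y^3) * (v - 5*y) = v^5 - 7*v^4*y + v^4 - 5*v^3*y^2 - 7*v^3*y + 111*v^2*y^3 - 5*v^2*y^2 - 180*v*y^4 + 111*v*y^3 - 180*y^4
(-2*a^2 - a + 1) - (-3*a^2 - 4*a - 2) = a^2 + 3*a + 3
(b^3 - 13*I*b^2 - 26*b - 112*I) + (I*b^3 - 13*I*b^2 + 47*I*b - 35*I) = b^3 + I*b^3 - 26*I*b^2 - 26*b + 47*I*b - 147*I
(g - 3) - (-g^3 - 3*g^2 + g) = g^3 + 3*g^2 - 3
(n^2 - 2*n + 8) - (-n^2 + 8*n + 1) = 2*n^2 - 10*n + 7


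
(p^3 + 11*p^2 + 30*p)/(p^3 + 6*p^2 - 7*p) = (p^2 + 11*p + 30)/(p^2 + 6*p - 7)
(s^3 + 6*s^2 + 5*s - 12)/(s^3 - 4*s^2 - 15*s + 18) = (s + 4)/(s - 6)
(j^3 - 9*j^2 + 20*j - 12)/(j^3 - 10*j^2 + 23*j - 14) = (j - 6)/(j - 7)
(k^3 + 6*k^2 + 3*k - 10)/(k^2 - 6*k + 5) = (k^2 + 7*k + 10)/(k - 5)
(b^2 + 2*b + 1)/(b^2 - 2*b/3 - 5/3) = 3*(b + 1)/(3*b - 5)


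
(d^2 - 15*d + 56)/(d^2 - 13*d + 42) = (d - 8)/(d - 6)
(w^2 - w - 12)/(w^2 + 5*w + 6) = (w - 4)/(w + 2)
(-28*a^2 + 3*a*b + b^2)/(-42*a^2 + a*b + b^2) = (4*a - b)/(6*a - b)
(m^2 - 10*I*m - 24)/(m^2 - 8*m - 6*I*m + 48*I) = (m - 4*I)/(m - 8)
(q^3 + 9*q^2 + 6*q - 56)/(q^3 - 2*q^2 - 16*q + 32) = (q + 7)/(q - 4)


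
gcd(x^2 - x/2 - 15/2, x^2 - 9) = x - 3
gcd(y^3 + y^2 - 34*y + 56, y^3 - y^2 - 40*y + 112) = y^2 + 3*y - 28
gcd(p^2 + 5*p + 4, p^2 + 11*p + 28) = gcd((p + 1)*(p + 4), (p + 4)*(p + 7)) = p + 4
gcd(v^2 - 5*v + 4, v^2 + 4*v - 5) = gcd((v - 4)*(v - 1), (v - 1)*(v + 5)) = v - 1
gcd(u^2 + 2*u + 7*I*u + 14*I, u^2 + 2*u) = u + 2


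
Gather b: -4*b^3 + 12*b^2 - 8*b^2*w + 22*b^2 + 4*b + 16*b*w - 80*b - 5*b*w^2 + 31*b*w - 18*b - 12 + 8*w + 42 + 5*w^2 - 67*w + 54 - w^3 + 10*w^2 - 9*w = -4*b^3 + b^2*(34 - 8*w) + b*(-5*w^2 + 47*w - 94) - w^3 + 15*w^2 - 68*w + 84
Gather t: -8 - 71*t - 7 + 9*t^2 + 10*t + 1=9*t^2 - 61*t - 14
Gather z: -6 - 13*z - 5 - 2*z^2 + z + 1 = -2*z^2 - 12*z - 10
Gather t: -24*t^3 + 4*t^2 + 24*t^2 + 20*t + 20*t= -24*t^3 + 28*t^2 + 40*t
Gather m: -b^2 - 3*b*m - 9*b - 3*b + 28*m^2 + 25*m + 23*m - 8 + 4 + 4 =-b^2 - 12*b + 28*m^2 + m*(48 - 3*b)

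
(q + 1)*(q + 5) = q^2 + 6*q + 5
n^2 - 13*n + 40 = (n - 8)*(n - 5)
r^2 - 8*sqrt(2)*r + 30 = (r - 5*sqrt(2))*(r - 3*sqrt(2))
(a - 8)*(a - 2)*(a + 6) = a^3 - 4*a^2 - 44*a + 96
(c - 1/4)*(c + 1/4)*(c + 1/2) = c^3 + c^2/2 - c/16 - 1/32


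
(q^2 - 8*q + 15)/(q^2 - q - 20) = (q - 3)/(q + 4)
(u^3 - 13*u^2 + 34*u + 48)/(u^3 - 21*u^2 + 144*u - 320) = (u^2 - 5*u - 6)/(u^2 - 13*u + 40)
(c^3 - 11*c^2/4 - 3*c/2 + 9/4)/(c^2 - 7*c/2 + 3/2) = (4*c^2 + c - 3)/(2*(2*c - 1))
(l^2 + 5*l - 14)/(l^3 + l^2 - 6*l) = (l + 7)/(l*(l + 3))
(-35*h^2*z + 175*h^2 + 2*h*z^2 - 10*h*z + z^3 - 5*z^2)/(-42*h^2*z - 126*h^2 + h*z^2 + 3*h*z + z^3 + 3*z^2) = (-5*h*z + 25*h + z^2 - 5*z)/(-6*h*z - 18*h + z^2 + 3*z)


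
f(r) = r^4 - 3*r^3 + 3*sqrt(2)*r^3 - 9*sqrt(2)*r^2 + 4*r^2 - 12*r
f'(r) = 4*r^3 - 9*r^2 + 9*sqrt(2)*r^2 - 18*sqrt(2)*r + 8*r - 12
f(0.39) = -5.91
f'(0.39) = -18.00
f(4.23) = 207.28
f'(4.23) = 283.61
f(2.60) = -22.66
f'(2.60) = 38.12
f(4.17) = 190.67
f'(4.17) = 270.08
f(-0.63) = 3.94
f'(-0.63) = -0.52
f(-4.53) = 180.85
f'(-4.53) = -228.26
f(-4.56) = 187.78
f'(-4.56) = -234.16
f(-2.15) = -5.53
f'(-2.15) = 3.01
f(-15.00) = 44647.31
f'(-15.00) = -12411.38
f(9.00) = 6651.92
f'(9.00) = 3048.86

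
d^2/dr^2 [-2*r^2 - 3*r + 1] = -4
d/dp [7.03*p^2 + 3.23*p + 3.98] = 14.06*p + 3.23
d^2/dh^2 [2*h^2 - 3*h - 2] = 4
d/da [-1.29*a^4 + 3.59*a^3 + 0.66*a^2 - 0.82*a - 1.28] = -5.16*a^3 + 10.77*a^2 + 1.32*a - 0.82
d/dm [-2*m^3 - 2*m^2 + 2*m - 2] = -6*m^2 - 4*m + 2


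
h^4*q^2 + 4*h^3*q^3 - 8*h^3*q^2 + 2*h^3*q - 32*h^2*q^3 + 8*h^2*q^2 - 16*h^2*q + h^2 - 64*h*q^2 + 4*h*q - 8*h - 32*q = (h - 8)*(h + 4*q)*(h*q + 1)^2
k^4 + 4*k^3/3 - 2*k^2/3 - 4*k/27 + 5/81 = (k - 1/3)^2*(k + 1/3)*(k + 5/3)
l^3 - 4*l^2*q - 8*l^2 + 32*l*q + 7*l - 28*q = (l - 7)*(l - 1)*(l - 4*q)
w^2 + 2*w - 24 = (w - 4)*(w + 6)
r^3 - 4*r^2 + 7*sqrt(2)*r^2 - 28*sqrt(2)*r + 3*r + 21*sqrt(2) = (r - 3)*(r - 1)*(r + 7*sqrt(2))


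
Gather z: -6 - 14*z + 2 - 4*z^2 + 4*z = -4*z^2 - 10*z - 4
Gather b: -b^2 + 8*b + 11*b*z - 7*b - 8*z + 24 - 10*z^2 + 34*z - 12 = -b^2 + b*(11*z + 1) - 10*z^2 + 26*z + 12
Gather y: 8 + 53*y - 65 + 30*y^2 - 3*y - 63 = 30*y^2 + 50*y - 120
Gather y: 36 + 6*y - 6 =6*y + 30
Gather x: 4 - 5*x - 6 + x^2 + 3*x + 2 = x^2 - 2*x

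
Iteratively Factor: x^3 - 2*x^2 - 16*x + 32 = (x + 4)*(x^2 - 6*x + 8) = (x - 2)*(x + 4)*(x - 4)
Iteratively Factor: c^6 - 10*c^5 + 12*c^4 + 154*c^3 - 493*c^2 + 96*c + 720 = (c - 3)*(c^5 - 7*c^4 - 9*c^3 + 127*c^2 - 112*c - 240) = (c - 3)*(c + 4)*(c^4 - 11*c^3 + 35*c^2 - 13*c - 60) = (c - 3)^2*(c + 4)*(c^3 - 8*c^2 + 11*c + 20) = (c - 4)*(c - 3)^2*(c + 4)*(c^2 - 4*c - 5) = (c - 5)*(c - 4)*(c - 3)^2*(c + 4)*(c + 1)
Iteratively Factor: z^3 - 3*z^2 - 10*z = (z + 2)*(z^2 - 5*z) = (z - 5)*(z + 2)*(z)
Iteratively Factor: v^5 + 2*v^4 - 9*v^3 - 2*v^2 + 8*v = (v - 1)*(v^4 + 3*v^3 - 6*v^2 - 8*v) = (v - 1)*(v + 1)*(v^3 + 2*v^2 - 8*v) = v*(v - 1)*(v + 1)*(v^2 + 2*v - 8) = v*(v - 1)*(v + 1)*(v + 4)*(v - 2)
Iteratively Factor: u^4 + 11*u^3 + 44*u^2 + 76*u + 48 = (u + 2)*(u^3 + 9*u^2 + 26*u + 24) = (u + 2)^2*(u^2 + 7*u + 12) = (u + 2)^2*(u + 3)*(u + 4)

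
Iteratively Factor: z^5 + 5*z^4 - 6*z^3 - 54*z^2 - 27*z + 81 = (z + 3)*(z^4 + 2*z^3 - 12*z^2 - 18*z + 27) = (z - 3)*(z + 3)*(z^3 + 5*z^2 + 3*z - 9) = (z - 3)*(z - 1)*(z + 3)*(z^2 + 6*z + 9) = (z - 3)*(z - 1)*(z + 3)^2*(z + 3)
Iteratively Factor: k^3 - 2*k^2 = (k)*(k^2 - 2*k) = k*(k - 2)*(k)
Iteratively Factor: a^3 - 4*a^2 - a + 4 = (a - 4)*(a^2 - 1) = (a - 4)*(a - 1)*(a + 1)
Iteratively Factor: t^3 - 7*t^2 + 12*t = (t - 3)*(t^2 - 4*t) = (t - 4)*(t - 3)*(t)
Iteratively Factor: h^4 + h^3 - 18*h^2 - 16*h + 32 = (h + 2)*(h^3 - h^2 - 16*h + 16) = (h - 1)*(h + 2)*(h^2 - 16) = (h - 1)*(h + 2)*(h + 4)*(h - 4)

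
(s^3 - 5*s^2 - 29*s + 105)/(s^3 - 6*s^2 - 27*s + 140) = (s - 3)/(s - 4)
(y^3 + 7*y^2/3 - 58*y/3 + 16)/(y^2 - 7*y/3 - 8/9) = 3*(y^2 + 5*y - 6)/(3*y + 1)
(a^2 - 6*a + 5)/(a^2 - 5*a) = (a - 1)/a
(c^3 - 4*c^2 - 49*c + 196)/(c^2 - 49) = c - 4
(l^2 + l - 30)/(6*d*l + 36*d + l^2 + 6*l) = (l - 5)/(6*d + l)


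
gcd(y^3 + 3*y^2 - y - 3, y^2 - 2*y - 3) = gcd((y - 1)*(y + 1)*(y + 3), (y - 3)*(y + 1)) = y + 1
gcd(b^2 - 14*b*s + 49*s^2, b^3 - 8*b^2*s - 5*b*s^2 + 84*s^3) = -b + 7*s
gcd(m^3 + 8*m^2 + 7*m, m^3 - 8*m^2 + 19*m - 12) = 1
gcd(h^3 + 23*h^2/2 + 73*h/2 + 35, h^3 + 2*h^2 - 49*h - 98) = h^2 + 9*h + 14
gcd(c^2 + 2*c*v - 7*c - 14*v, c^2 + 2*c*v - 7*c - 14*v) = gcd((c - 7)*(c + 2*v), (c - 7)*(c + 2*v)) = c^2 + 2*c*v - 7*c - 14*v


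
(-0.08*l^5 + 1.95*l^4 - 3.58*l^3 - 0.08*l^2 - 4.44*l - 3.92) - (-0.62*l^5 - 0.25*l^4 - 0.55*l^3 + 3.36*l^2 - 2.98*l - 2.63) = 0.54*l^5 + 2.2*l^4 - 3.03*l^3 - 3.44*l^2 - 1.46*l - 1.29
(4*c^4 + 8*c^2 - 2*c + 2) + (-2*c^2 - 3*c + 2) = 4*c^4 + 6*c^2 - 5*c + 4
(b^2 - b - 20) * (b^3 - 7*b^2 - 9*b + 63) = b^5 - 8*b^4 - 22*b^3 + 212*b^2 + 117*b - 1260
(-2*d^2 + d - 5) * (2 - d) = 2*d^3 - 5*d^2 + 7*d - 10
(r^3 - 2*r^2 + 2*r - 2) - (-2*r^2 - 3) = r^3 + 2*r + 1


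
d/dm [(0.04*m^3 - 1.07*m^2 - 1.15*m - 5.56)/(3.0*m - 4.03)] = (0.24*m^3 - 3.6936*m^2 + 8.6242*m + 21.3145)/(9.0*m^2 - 24.18*m + 16.2409)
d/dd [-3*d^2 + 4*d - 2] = 4 - 6*d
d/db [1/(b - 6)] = -1/(b - 6)^2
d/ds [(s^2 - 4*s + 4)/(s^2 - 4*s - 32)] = 72*(2 - s)/(s^4 - 8*s^3 - 48*s^2 + 256*s + 1024)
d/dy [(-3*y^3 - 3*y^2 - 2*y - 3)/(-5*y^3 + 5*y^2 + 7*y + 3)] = (-30*y^4 - 62*y^3 - 83*y^2 + 12*y + 15)/(25*y^6 - 50*y^5 - 45*y^4 + 40*y^3 + 79*y^2 + 42*y + 9)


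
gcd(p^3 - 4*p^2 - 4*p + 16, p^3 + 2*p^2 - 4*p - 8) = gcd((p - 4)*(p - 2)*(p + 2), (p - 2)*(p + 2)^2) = p^2 - 4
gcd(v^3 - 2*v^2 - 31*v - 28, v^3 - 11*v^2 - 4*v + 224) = v^2 - 3*v - 28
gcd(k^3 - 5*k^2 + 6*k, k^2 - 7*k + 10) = k - 2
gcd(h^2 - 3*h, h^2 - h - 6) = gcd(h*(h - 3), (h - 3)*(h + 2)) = h - 3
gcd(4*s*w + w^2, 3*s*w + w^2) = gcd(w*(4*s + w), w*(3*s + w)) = w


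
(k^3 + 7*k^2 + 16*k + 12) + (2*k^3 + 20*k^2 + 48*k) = 3*k^3 + 27*k^2 + 64*k + 12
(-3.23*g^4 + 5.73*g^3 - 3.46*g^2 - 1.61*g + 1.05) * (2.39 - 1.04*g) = 3.3592*g^5 - 13.6789*g^4 + 17.2931*g^3 - 6.595*g^2 - 4.9399*g + 2.5095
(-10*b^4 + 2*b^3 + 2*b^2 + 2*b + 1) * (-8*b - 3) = 80*b^5 + 14*b^4 - 22*b^3 - 22*b^2 - 14*b - 3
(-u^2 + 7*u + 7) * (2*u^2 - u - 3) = -2*u^4 + 15*u^3 + 10*u^2 - 28*u - 21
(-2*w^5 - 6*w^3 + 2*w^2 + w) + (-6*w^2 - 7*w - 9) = -2*w^5 - 6*w^3 - 4*w^2 - 6*w - 9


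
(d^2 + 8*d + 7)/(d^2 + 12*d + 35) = (d + 1)/(d + 5)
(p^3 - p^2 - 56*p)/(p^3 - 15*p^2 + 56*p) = (p + 7)/(p - 7)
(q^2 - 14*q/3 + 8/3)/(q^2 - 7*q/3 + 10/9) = 3*(q - 4)/(3*q - 5)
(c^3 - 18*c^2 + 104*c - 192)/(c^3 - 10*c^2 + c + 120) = (c^2 - 10*c + 24)/(c^2 - 2*c - 15)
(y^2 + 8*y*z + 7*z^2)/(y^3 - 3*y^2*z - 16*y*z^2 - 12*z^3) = (y + 7*z)/(y^2 - 4*y*z - 12*z^2)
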